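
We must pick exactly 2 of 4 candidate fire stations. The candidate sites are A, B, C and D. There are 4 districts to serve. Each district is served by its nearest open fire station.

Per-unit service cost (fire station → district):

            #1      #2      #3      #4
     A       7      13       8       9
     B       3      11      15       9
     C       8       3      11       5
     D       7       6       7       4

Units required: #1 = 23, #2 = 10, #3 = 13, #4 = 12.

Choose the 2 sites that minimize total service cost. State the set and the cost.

Choose B and D; total service cost 268.

With exactly 2 open, each district uses its cheapest among the chosen.
{B, D}: #1→B 3·23=69, #2→D 6·10=60, #3→D 7·13=91, #4→D 4·12=48. Service cost 268.
{B, C}: service cost 302
{C, D}: service cost 330
Among all 6 size-2 choices, {B, D} is lowest.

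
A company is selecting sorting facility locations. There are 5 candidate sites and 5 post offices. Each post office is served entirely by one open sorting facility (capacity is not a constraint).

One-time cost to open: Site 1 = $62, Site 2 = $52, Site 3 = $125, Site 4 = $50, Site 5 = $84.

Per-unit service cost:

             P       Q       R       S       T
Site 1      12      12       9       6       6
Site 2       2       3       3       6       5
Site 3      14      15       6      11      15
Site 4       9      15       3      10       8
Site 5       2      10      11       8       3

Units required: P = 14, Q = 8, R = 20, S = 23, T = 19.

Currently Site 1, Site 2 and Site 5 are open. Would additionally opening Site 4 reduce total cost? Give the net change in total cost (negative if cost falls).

Current service cost with {Site 1, Site 2, Site 5}: 307.
Adding Site 4: each post office re-picks its cheapest; new service cost 307, saving 0.
Extra fixed cost: 50. Net change = 50 − 0 = 50.
(Totals: 505 → 555.)

No — net change +50 (cost rises by 50).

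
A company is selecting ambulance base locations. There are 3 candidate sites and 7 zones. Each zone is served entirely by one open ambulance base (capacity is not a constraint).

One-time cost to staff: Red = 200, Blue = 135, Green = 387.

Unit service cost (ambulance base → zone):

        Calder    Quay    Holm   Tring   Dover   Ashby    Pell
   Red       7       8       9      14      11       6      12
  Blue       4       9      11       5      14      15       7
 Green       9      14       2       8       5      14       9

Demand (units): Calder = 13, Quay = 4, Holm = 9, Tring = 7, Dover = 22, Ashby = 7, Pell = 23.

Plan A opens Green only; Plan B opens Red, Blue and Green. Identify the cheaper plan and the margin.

Plan A: {Green}: Calder→Green 9·13=117, Quay→Green 14·4=56, Holm→Green 2·9=18, Tring→Green 8·7=56, Dover→Green 5·22=110, Ashby→Green 14·7=98, Pell→Green 9·23=207. Service 662; fixed 387; total 1049.
Plan B: {Red, Blue, Green}: Calder→Blue 4·13=52, Quay→Red 8·4=32, Holm→Green 2·9=18, Tring→Blue 5·7=35, Dover→Green 5·22=110, Ashby→Red 6·7=42, Pell→Blue 7·23=161. Service 450; fixed 722; total 1172.
Difference: |1049 − 1172| = 123.

Plan A is cheaper by 123.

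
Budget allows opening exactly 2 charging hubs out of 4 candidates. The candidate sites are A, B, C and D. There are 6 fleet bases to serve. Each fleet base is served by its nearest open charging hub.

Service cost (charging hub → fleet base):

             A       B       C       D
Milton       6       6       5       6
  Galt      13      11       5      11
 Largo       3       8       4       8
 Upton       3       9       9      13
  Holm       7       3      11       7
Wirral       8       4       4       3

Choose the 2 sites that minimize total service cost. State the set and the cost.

Choose A and C; total service cost 27.

With exactly 2 open, each fleet base uses its cheapest among the chosen.
{A, C}: Milton→C 5, Galt→C 5, Largo→A 3, Upton→A 3, Holm→A 7, Wirral→C 4. Service cost 27.
{A, B}: service cost 30
{B, C}: service cost 30
Among all 6 size-2 choices, {A, C} is lowest.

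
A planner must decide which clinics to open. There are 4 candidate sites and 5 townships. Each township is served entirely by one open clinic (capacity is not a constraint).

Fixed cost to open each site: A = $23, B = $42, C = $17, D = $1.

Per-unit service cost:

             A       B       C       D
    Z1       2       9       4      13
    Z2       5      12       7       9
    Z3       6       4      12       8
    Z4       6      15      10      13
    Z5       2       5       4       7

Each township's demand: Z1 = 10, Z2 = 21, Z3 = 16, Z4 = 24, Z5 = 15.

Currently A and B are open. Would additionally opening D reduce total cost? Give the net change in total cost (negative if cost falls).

Current service cost with {A, B}: 363.
Adding D: each township re-picks its cheapest; new service cost 363, saving 0.
Extra fixed cost: 1. Net change = 1 − 0 = 1.
(Totals: 428 → 429.)

No — net change +1 (cost rises by 1).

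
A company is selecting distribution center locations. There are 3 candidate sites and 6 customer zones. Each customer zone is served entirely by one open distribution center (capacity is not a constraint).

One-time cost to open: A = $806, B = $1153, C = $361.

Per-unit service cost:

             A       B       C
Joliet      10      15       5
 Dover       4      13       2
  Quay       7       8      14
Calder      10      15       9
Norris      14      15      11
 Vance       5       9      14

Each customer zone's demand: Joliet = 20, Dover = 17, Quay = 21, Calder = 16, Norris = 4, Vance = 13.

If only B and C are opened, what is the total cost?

Each customer zone is assigned to its cheapest site among the open ones.
{B, C}: Joliet→C 5·20=100, Dover→C 2·17=34, Quay→B 8·21=168, Calder→C 9·16=144, Norris→C 11·4=44, Vance→B 9·13=117. Service 607; fixed 1514; total 2121.

Total cost: 2121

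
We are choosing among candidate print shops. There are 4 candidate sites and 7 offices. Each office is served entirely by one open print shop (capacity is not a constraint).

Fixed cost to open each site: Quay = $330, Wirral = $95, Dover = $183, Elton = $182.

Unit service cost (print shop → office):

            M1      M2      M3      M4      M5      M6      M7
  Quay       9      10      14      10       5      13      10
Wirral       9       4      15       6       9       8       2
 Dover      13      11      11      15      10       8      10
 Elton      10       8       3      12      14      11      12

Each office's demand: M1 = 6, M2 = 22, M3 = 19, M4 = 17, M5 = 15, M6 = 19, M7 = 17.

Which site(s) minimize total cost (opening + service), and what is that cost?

Open Wirral and Elton; minimum total cost 899.

For any fixed open set, each office goes to its cheapest open site; total = fixed + service.
{Wirral, Elton}: M1→Wirral 9·6=54, M2→Wirral 4·22=88, M3→Elton 3·19=57, M4→Wirral 6·17=102, M5→Wirral 9·15=135, M6→Wirral 8·19=152, M7→Wirral 2·17=34. Service 622; fixed 277; total 899.
{Wirral}: service 850 + fixed 95 = 945
{Wirral, Dover}: M1→Wirral 9·6=54, M2→Wirral 4·22=88, M3→Dover 11·19=209, M4→Wirral 6·17=102, M5→Wirral 9·15=135, M6→Wirral 8·19=152, M7→Wirral 2·17=34. Service 774; fixed 278; total 1052.
{Quay, Wirral, Dover, Elton}: service 562 + fixed 790 = 1352
No other subset beats 899.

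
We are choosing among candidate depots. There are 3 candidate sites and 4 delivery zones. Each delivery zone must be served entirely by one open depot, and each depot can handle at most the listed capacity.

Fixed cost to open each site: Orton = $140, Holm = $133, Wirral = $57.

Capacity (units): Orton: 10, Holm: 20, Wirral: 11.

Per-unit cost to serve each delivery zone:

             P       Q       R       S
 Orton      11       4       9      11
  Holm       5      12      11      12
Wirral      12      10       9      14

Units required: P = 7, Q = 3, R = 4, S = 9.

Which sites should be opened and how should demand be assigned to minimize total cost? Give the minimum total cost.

Open {Holm, Wirral}: P→Holm 5·7=35, Q→Wirral 10·3=30, R→Wirral 9·4=36, S→Holm 12·9=108.
Loads: Holm carries 16/20, Wirral carries 7/11. Service 209; fixed 190; total 399.
Next best feasible plan costs 405.

Minimum total cost: 399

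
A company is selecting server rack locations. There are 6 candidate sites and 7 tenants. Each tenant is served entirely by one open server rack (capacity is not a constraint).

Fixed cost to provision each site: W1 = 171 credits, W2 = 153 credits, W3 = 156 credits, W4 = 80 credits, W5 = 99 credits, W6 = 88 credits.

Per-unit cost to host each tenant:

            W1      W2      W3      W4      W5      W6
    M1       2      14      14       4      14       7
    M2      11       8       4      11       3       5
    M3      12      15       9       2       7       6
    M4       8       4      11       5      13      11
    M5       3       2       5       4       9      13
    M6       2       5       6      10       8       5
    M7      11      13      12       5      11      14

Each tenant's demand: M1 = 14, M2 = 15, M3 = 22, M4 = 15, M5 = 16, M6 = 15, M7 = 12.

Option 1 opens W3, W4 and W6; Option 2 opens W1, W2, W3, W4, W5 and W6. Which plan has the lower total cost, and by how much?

Option 1: {W3, W4, W6}: M1→W4 4·14=56, M2→W3 4·15=60, M3→W4 2·22=44, M4→W4 5·15=75, M5→W4 4·16=64, M6→W6 5·15=75, M7→W4 5·12=60. Service 434; fixed 324; total 758.
Option 2: {W1, W2, W3, W4, W5, W6}: M1→W1 2·14=28, M2→W5 3·15=45, M3→W4 2·22=44, M4→W2 4·15=60, M5→W2 2·16=32, M6→W1 2·15=30, M7→W4 5·12=60. Service 299; fixed 747; total 1046.
Difference: |758 − 1046| = 288.

Option 1 is cheaper by 288.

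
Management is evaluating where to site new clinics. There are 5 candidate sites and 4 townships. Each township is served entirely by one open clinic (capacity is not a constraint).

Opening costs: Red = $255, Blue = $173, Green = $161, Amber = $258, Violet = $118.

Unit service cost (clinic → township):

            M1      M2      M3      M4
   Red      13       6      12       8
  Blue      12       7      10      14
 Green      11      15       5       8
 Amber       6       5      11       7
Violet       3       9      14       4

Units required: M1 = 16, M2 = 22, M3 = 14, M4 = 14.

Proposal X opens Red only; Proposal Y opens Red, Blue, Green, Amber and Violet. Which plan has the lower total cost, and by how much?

Proposal X is cheaper by 374.

Proposal X: {Red}: M1→Red 13·16=208, M2→Red 6·22=132, M3→Red 12·14=168, M4→Red 8·14=112. Service 620; fixed 255; total 875.
Proposal Y: {Red, Blue, Green, Amber, Violet}: M1→Violet 3·16=48, M2→Amber 5·22=110, M3→Green 5·14=70, M4→Violet 4·14=56. Service 284; fixed 965; total 1249.
Difference: |875 − 1249| = 374.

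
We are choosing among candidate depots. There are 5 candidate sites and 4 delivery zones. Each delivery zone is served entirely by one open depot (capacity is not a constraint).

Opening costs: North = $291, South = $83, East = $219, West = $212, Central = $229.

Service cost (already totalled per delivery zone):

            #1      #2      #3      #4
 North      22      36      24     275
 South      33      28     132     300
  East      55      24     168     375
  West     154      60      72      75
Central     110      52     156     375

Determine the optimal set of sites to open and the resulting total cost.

Open South and West; minimum total cost 503.

For any fixed open set, each delivery zone goes to its cheapest open site; total = fixed + service.
{South, West}: #1→South 33, #2→South 28, #3→West 72, #4→West 75. Service 208; fixed 295; total 503.
{West}: service 361 + fixed 212 = 573
{South}: #1→South 33, #2→South 28, #3→South 132, #4→South 300. Service 493; fixed 83; total 576.
{North, South, East, West, Central}: #1→North 22, #2→East 24, #3→North 24, #4→West 75. Service 145; fixed 1034; total 1179.
No other subset beats 503.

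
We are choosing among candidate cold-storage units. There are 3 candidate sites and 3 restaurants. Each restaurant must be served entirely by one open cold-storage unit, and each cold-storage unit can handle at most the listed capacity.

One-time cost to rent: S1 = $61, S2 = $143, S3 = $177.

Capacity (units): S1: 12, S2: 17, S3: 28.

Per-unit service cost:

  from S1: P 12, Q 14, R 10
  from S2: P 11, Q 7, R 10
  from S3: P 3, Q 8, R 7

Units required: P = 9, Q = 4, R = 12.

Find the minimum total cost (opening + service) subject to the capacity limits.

Minimum total cost: 320

Open {S3}: P→S3 3·9=27, Q→S3 8·4=32, R→S3 7·12=84.
Loads: S3 carries 25/28. Service 143; fixed 177; total 320.
Next best feasible plan costs 381.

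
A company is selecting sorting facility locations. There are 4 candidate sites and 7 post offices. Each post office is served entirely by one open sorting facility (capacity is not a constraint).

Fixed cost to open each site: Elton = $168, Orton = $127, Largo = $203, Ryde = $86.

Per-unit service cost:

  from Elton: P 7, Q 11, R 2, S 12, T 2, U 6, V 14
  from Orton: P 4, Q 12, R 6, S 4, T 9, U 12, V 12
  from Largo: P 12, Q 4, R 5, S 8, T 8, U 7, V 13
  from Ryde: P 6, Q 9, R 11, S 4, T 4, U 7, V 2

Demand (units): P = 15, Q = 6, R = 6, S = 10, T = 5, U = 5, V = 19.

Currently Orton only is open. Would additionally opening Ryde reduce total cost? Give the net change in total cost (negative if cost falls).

Yes — net change −172 (cost falls by 172).

Current service cost with {Orton}: 541.
Adding Ryde: each post office re-picks its cheapest; new service cost 283, saving 258.
Extra fixed cost: 86. Net change = 86 − 258 = -172.
(Totals: 668 → 496.)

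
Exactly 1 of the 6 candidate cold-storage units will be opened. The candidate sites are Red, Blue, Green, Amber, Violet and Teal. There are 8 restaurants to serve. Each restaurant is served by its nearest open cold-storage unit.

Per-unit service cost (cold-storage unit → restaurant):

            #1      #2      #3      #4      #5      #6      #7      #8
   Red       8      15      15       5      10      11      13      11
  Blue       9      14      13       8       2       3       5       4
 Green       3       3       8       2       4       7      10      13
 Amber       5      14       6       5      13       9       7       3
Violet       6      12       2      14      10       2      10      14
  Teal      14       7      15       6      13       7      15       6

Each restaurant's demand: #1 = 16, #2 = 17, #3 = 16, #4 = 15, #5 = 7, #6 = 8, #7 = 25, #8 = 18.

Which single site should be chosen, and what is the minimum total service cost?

With exactly 1 open, each restaurant uses its cheapest among the chosen.
{Green}: #1→Green 3·16=48, #2→Green 3·17=51, #3→Green 8·16=128, #4→Green 2·15=30, #5→Green 4·7=28, #6→Green 7·8=56, #7→Green 10·25=250, #8→Green 13·18=234. Service cost 825.
{Amber}: service cost 881
{Blue}: service cost 945
Among all 6 size-1 choices, {Green} is lowest.

Choose Green only; total service cost 825.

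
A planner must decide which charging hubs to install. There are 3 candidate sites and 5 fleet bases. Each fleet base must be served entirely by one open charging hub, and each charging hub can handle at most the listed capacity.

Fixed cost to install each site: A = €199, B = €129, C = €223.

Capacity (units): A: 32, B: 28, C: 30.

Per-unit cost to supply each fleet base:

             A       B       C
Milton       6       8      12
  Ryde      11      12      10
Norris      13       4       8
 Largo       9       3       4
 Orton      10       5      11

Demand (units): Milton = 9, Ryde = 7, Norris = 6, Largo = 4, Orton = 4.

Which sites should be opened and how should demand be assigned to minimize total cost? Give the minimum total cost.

Open {A}: Milton→A 6·9=54, Ryde→A 11·7=77, Norris→A 13·6=78, Largo→A 9·4=36, Orton→A 10·4=40.
Loads: A carries 30/32. Service 285; fixed 199; total 484.
Next best feasible plan costs 509.

Minimum total cost: 484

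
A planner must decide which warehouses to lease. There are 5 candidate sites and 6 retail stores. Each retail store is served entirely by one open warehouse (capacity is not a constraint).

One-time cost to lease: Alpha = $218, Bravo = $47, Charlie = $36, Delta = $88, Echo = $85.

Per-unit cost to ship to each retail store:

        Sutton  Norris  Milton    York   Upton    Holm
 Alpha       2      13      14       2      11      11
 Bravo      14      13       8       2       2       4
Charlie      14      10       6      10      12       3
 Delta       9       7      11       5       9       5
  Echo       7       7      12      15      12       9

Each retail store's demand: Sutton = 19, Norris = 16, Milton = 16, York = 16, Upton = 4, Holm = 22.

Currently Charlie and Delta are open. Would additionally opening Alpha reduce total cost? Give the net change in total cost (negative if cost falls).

Current service cost with {Charlie, Delta}: 561.
Adding Alpha: each retail store re-picks its cheapest; new service cost 380, saving 181.
Extra fixed cost: 218. Net change = 218 − 181 = 37.
(Totals: 685 → 722.)

No — net change +37 (cost rises by 37).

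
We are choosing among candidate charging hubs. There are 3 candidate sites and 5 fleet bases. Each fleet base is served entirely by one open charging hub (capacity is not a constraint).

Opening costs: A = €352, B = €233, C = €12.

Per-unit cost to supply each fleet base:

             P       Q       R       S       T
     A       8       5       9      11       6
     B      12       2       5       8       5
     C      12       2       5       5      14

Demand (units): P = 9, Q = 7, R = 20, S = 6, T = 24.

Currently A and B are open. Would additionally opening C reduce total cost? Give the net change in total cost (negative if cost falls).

Yes — net change −6 (cost falls by 6).

Current service cost with {A, B}: 354.
Adding C: each fleet base re-picks its cheapest; new service cost 336, saving 18.
Extra fixed cost: 12. Net change = 12 − 18 = -6.
(Totals: 939 → 933.)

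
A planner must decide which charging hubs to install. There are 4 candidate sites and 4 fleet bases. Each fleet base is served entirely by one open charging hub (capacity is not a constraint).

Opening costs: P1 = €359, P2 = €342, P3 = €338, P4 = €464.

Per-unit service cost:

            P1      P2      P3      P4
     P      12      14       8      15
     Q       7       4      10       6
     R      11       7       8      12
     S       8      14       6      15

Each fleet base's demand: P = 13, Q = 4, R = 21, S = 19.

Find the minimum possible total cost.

For any fixed open set, each fleet base goes to its cheapest open site; total = fixed + service.
{P3}: P→P3 8·13=104, Q→P3 10·4=40, R→P3 8·21=168, S→P3 6·19=114. Service 426; fixed 338; total 764.
{P1}: service 567 + fixed 359 = 926
{P2}: service 611 + fixed 342 = 953
{P1, P2, P3, P4}: P→P3 8·13=104, Q→P2 4·4=16, R→P2 7·21=147, S→P3 6·19=114. Service 381; fixed 1503; total 1884.
No other subset beats 764.

Minimum total cost: 764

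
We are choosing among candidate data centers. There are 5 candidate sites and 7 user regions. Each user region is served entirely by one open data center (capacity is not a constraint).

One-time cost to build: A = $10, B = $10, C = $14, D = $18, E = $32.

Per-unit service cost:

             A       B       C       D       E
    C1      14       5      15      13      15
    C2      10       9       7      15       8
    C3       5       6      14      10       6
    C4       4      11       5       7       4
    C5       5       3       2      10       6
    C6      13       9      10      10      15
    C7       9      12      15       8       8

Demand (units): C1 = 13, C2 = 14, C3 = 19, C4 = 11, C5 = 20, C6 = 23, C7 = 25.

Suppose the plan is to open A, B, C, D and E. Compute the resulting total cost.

Total cost: 833

Each user region is assigned to its cheapest site among the open ones.
{A, B, C, D, E}: C1→B 5·13=65, C2→C 7·14=98, C3→A 5·19=95, C4→A 4·11=44, C5→C 2·20=40, C6→B 9·23=207, C7→D 8·25=200. Service 749; fixed 84; total 833.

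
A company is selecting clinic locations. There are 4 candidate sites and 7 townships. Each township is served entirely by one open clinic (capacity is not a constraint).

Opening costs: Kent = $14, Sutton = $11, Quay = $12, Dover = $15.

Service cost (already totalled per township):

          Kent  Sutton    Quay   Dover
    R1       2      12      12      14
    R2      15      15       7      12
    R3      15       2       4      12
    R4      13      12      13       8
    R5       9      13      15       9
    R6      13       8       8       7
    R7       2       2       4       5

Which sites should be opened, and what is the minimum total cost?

For any fixed open set, each township goes to its cheapest open site; total = fixed + service.
{Kent, Quay}: R1→Kent 2, R2→Quay 7, R3→Quay 4, R4→Kent 13, R5→Kent 9, R6→Quay 8, R7→Kent 2. Service 45; fixed 26; total 71.
{Kent, Sutton}: service 50 + fixed 25 = 75
{Sutton}: service 64 + fixed 11 = 75
{Kent, Sutton, Quay, Dover}: service 37 + fixed 52 = 89
(All 15 nonempty subsets were checked; Kent and Quay is lowest.)

Open Kent and Quay; minimum total cost 71.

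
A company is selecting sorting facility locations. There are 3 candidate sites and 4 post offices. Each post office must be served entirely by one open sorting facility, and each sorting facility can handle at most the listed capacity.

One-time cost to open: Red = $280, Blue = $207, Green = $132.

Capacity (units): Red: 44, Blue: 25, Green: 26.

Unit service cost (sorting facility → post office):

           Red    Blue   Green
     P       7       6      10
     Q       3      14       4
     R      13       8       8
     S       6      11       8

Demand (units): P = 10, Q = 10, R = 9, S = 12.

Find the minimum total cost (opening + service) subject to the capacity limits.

Open {Red}: P→Red 7·10=70, Q→Red 3·10=30, R→Red 13·9=117, S→Red 6·12=72.
Loads: Red carries 41/44. Service 289; fixed 280; total 569.
Next best feasible plan costs 607.

Minimum total cost: 569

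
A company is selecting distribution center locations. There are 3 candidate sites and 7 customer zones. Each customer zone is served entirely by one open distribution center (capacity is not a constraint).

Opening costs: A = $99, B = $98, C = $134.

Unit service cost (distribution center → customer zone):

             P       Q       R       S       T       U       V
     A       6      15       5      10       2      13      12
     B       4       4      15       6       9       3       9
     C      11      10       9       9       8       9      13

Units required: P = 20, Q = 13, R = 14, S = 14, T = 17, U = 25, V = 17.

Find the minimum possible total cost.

Minimum total cost: 745

For any fixed open set, each customer zone goes to its cheapest open site; total = fixed + service.
{A, B}: P→B 4·20=80, Q→B 4·13=52, R→A 5·14=70, S→B 6·14=84, T→A 2·17=34, U→B 3·25=75, V→B 9·17=153. Service 548; fixed 197; total 745.
{A, B, C}: service 548 + fixed 331 = 879
{B}: service 807 + fixed 98 = 905
No other subset beats 745.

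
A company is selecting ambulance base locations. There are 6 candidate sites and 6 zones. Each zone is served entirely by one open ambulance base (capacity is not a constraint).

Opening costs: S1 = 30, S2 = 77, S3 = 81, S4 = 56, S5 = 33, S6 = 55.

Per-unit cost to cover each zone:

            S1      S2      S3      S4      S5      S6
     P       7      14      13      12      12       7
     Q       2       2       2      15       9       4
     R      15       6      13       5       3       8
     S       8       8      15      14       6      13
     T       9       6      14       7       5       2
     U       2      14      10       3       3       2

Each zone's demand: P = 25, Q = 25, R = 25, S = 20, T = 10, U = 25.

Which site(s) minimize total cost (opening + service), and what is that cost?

For any fixed open set, each zone goes to its cheapest open site; total = fixed + service.
{S1, S5}: P→S1 7·25=175, Q→S1 2·25=50, R→S5 3·25=75, S→S5 6·20=120, T→S5 5·10=50, U→S1 2·25=50. Service 520; fixed 63; total 583.
{S1, S5, S6}: service 490 + fixed 118 = 608
{S5, S6}: service 540 + fixed 88 = 628
{S1, S2, S3, S4, S5, S6}: service 490 + fixed 332 = 822
No other subset beats 583.

Open S1 and S5; minimum total cost 583.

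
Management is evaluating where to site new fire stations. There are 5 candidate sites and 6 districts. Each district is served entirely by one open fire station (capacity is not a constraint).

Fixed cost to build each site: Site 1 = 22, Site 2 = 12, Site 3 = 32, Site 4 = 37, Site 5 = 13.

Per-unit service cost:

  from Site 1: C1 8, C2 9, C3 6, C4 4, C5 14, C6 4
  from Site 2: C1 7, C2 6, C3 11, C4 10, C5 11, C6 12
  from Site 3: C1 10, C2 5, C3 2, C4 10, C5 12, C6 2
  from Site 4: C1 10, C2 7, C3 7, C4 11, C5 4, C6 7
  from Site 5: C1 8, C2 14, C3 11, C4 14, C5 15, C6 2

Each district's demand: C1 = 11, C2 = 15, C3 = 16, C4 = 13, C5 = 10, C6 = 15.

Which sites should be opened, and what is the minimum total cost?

For any fixed open set, each district goes to its cheapest open site; total = fixed + service.
{Site 1, Site 3, Site 4}: C1→Site 1 8·11=88, C2→Site 3 5·15=75, C3→Site 3 2·16=32, C4→Site 1 4·13=52, C5→Site 4 4·10=40, C6→Site 3 2·15=30. Service 317; fixed 91; total 408.
{Site 1, Site 2, Site 3, Site 4}: service 306 + fixed 103 = 409
{Site 1, Site 3, Site 4, Site 5}: service 317 + fixed 104 = 421
{Site 1, Site 2, Site 3, Site 4, Site 5}: service 306 + fixed 116 = 422
No other subset beats 408.

Open Site 1, Site 3 and Site 4; minimum total cost 408.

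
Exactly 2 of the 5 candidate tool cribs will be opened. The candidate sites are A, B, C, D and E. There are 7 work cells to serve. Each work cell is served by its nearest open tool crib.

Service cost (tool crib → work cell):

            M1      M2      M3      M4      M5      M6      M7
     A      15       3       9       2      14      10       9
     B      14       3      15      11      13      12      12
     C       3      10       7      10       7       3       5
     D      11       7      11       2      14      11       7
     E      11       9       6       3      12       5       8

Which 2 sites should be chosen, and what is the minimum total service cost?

Choose A and C; total service cost 30.

With exactly 2 open, each work cell uses its cheapest among the chosen.
{A, C}: M1→C 3, M2→A 3, M3→C 7, M4→A 2, M5→C 7, M6→C 3, M7→C 5. Service cost 30.
{C, D}: service cost 34
{C, E}: service cost 36
Among all 10 size-2 choices, {A, C} is lowest.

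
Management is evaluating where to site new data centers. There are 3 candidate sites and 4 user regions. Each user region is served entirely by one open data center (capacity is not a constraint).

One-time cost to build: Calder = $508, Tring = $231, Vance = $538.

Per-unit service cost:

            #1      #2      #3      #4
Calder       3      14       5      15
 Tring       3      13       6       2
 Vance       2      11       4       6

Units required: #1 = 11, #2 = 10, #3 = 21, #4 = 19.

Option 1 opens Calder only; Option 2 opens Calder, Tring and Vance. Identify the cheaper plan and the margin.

Option 1 is cheaper by 460.

Option 1: {Calder}: #1→Calder 3·11=33, #2→Calder 14·10=140, #3→Calder 5·21=105, #4→Calder 15·19=285. Service 563; fixed 508; total 1071.
Option 2: {Calder, Tring, Vance}: #1→Vance 2·11=22, #2→Vance 11·10=110, #3→Vance 4·21=84, #4→Tring 2·19=38. Service 254; fixed 1277; total 1531.
Difference: |1071 − 1531| = 460.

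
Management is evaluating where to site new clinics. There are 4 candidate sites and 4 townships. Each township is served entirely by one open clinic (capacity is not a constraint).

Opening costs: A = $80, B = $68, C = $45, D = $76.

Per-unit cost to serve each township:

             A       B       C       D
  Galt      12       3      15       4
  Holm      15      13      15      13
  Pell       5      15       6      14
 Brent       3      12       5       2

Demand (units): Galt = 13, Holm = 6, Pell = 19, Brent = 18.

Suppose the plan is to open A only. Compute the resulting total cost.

Total cost: 475

Each township is assigned to its cheapest site among the open ones.
{A}: Galt→A 12·13=156, Holm→A 15·6=90, Pell→A 5·19=95, Brent→A 3·18=54. Service 395; fixed 80; total 475.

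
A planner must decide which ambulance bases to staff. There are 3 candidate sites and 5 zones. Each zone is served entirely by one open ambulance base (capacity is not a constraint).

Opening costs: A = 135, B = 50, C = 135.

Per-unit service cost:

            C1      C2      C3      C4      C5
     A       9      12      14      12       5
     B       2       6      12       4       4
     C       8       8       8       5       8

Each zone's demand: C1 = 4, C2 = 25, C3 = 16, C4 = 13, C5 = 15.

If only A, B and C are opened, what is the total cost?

Each zone is assigned to its cheapest site among the open ones.
{A, B, C}: C1→B 2·4=8, C2→B 6·25=150, C3→C 8·16=128, C4→B 4·13=52, C5→B 4·15=60. Service 398; fixed 320; total 718.

Total cost: 718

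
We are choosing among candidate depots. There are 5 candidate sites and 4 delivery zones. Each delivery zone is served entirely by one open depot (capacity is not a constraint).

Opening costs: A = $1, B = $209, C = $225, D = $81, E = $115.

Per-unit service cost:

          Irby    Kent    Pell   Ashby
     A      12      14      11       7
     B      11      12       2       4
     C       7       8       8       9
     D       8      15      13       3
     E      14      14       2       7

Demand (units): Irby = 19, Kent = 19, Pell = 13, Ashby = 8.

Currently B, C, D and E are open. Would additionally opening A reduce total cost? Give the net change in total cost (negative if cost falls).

Current service cost with {B, C, D, E}: 335.
Adding A: each delivery zone re-picks its cheapest; new service cost 335, saving 0.
Extra fixed cost: 1. Net change = 1 − 0 = 1.
(Totals: 965 → 966.)

No — net change +1 (cost rises by 1).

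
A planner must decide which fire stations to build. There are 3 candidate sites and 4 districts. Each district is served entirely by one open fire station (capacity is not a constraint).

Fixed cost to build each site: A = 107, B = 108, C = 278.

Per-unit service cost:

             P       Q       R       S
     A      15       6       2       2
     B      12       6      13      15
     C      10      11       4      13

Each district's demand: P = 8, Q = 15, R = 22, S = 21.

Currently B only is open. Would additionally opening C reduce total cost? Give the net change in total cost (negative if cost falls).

Current service cost with {B}: 787.
Adding C: each district re-picks its cheapest; new service cost 531, saving 256.
Extra fixed cost: 278. Net change = 278 − 256 = 22.
(Totals: 895 → 917.)

No — net change +22 (cost rises by 22).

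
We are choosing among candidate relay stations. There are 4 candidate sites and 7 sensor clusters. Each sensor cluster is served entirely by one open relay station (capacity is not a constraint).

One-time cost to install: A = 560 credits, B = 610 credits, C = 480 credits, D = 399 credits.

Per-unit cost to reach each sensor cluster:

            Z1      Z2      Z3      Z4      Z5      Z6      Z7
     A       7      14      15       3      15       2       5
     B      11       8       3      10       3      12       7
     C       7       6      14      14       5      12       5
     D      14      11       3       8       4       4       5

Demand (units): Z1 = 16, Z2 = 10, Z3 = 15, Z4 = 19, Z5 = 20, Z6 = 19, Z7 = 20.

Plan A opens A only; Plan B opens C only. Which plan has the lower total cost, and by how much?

Plan A is cheaper by 24.

Plan A: {A}: Z1→A 7·16=112, Z2→A 14·10=140, Z3→A 15·15=225, Z4→A 3·19=57, Z5→A 15·20=300, Z6→A 2·19=38, Z7→A 5·20=100. Service 972; fixed 560; total 1532.
Plan B: {C}: Z1→C 7·16=112, Z2→C 6·10=60, Z3→C 14·15=210, Z4→C 14·19=266, Z5→C 5·20=100, Z6→C 12·19=228, Z7→C 5·20=100. Service 1076; fixed 480; total 1556.
Difference: |1532 − 1556| = 24.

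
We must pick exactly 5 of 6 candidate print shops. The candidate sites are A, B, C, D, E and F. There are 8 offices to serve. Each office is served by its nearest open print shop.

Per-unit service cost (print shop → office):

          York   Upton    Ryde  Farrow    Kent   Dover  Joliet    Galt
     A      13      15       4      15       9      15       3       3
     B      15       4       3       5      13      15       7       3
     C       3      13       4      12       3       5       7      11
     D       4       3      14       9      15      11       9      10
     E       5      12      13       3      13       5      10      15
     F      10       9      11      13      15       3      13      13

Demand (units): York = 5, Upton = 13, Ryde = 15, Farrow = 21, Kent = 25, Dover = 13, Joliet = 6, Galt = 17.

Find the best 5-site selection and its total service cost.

Choose A, B, C, E and F; total service cost 358.

With exactly 5 open, each office uses its cheapest among the chosen.
{A, B, C, E, F}: York→C 3·5=15, Upton→B 4·13=52, Ryde→B 3·15=45, Farrow→E 3·21=63, Kent→C 3·25=75, Dover→F 3·13=39, Joliet→A 3·6=18, Galt→A 3·17=51. Service cost 358.
{A, C, D, E, F}: service cost 360
{B, C, D, E, F}: service cost 369
Among all 6 size-5 choices, {A, B, C, E, F} is lowest.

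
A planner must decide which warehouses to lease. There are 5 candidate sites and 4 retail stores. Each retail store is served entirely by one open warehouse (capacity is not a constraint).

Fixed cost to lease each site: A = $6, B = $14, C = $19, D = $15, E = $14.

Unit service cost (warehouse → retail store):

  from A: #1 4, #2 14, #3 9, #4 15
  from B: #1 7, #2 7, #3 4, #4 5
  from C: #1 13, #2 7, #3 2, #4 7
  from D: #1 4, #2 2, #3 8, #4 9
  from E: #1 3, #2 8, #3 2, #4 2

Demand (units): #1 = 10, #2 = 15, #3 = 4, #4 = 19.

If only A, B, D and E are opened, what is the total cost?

Each retail store is assigned to its cheapest site among the open ones.
{A, B, D, E}: #1→E 3·10=30, #2→D 2·15=30, #3→E 2·4=8, #4→E 2·19=38. Service 106; fixed 49; total 155.

Total cost: 155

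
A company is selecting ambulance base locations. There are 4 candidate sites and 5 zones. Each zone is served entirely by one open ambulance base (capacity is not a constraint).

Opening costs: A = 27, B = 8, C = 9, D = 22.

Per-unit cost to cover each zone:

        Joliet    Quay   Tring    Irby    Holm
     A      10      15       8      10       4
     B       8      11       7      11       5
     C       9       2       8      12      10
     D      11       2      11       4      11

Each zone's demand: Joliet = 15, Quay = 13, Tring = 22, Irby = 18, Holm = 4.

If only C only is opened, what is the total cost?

Total cost: 602

Each zone is assigned to its cheapest site among the open ones.
{C}: Joliet→C 9·15=135, Quay→C 2·13=26, Tring→C 8·22=176, Irby→C 12·18=216, Holm→C 10·4=40. Service 593; fixed 9; total 602.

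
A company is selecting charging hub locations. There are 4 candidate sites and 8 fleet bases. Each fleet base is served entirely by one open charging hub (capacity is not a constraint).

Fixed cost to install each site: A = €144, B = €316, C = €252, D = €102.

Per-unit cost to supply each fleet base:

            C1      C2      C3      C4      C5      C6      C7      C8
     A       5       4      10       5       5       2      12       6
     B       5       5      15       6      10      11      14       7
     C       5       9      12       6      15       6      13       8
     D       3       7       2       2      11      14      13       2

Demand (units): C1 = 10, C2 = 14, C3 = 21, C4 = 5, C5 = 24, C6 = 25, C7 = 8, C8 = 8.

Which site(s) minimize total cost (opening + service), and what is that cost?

Open A and D; minimum total cost 666.

For any fixed open set, each fleet base goes to its cheapest open site; total = fixed + service.
{A, D}: C1→D 3·10=30, C2→A 4·14=56, C3→D 2·21=42, C4→D 2·5=10, C5→A 5·24=120, C6→A 2·25=50, C7→A 12·8=96, C8→D 2·8=16. Service 420; fixed 246; total 666.
{A}: service 655 + fixed 144 = 799
{A, C, D}: service 420 + fixed 498 = 918
{A, B, C, D}: service 420 + fixed 814 = 1234
No other subset beats 666.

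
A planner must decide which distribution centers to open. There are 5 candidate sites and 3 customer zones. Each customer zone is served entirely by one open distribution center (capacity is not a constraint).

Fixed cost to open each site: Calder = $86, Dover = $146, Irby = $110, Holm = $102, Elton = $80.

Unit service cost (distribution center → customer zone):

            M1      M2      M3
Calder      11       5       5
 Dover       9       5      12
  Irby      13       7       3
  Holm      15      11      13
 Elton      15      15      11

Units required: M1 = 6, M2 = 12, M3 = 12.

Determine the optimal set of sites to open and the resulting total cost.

For any fixed open set, each customer zone goes to its cheapest open site; total = fixed + service.
{Calder}: M1→Calder 11·6=66, M2→Calder 5·12=60, M3→Calder 5·12=60. Service 186; fixed 86; total 272.
{Irby}: service 198 + fixed 110 = 308
{Calder, Elton}: service 186 + fixed 166 = 352
{Calder, Dover, Irby, Holm, Elton}: service 150 + fixed 524 = 674
No other subset beats 272.

Open Calder only; minimum total cost 272.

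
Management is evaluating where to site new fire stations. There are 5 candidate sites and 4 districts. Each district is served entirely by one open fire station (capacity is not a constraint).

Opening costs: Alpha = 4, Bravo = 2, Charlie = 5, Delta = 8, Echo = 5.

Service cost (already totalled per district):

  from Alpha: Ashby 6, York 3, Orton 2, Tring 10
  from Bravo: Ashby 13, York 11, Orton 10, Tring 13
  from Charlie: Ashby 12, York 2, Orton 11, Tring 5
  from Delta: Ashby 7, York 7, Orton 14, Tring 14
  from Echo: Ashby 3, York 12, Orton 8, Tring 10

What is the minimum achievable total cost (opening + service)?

Minimum total cost: 24

For any fixed open set, each district goes to its cheapest open site; total = fixed + service.
{Alpha, Charlie}: Ashby→Alpha 6, York→Charlie 2, Orton→Alpha 2, Tring→Charlie 5. Service 15; fixed 9; total 24.
{Alpha}: service 21 + fixed 4 = 25
{Alpha, Bravo, Charlie}: service 15 + fixed 11 = 26
{Alpha, Bravo, Charlie, Delta, Echo}: service 12 + fixed 24 = 36
No other subset beats 24.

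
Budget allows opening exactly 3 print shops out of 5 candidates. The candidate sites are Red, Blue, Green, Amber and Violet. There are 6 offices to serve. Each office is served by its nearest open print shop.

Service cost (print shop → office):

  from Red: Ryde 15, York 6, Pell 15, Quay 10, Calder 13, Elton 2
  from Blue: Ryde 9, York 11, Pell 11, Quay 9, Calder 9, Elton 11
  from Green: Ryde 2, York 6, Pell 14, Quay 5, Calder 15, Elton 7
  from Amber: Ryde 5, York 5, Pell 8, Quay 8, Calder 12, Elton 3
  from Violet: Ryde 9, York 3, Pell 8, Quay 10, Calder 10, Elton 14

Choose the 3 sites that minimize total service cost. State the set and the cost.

With exactly 3 open, each office uses its cheapest among the chosen.
{Red, Green, Violet}: Ryde→Green 2, York→Violet 3, Pell→Violet 8, Quay→Green 5, Calder→Violet 10, Elton→Red 2. Service cost 30.
{Green, Amber, Violet}: service cost 31
{Blue, Green, Amber}: service cost 32
Among all 10 size-3 choices, {Red, Green, Violet} is lowest.

Choose Red, Green and Violet; total service cost 30.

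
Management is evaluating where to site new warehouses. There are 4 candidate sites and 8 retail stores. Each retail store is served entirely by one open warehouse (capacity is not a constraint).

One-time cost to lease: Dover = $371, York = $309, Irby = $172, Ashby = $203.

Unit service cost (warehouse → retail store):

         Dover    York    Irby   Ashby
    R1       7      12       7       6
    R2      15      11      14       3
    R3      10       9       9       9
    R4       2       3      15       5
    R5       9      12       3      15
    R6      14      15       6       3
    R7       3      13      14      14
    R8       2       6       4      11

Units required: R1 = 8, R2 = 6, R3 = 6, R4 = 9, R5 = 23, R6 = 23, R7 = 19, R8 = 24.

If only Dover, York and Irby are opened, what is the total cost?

Each retail store is assigned to its cheapest site among the open ones.
{Dover, York, Irby}: R1→Dover 7·8=56, R2→York 11·6=66, R3→York 9·6=54, R4→Dover 2·9=18, R5→Irby 3·23=69, R6→Irby 6·23=138, R7→Dover 3·19=57, R8→Dover 2·24=48. Service 506; fixed 852; total 1358.

Total cost: 1358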